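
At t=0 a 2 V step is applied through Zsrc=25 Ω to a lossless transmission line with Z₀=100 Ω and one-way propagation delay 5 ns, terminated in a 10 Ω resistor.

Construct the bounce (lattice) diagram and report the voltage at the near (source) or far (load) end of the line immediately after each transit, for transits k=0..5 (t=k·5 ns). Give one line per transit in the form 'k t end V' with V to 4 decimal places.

Γ_L=-0.818182, Γ_S=-0.600000; launch V₁=2·100/125=1.600000
k=0 src: V=1.6000
k=1 load: inc=1.600000, refl=1.600000·-0.818182=-1.3091; V=0.000000+1.600000+-1.309091=0.2909
k=2 src: inc=-1.309091, refl=-1.309091·-0.600000=0.7855; V=1.600000+-1.309091+0.785455=1.0764
k=3 load: inc=0.785455, refl=0.785455·-0.818182=-0.6426; V=0.290909+0.785455+-0.642645=0.4337
k=4 src: inc=-0.642645, refl=-0.642645·-0.600000=0.3856; V=1.076364+-0.642645+0.385587=0.8193
k=5 load: inc=0.385587, refl=0.385587·-0.818182=-0.3155; V=0.433719+0.385587+-0.315480=0.5038

0 0 source 1.6000
1 5 load 0.2909
2 10 source 1.0764
3 15 load 0.4337
4 20 source 0.8193
5 25 load 0.5038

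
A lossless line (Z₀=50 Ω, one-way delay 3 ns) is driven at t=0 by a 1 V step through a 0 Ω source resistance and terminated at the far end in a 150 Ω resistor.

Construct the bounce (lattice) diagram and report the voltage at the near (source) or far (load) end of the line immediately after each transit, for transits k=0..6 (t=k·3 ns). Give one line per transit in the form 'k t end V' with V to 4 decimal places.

Γ_L=0.500000, Γ_S=-1.000000; launch V₁=1·50/50=1.000000
k=0 src: V=1.0000
k=1 load: inc=1.000000, refl=1.000000·0.500000=0.5000; V=0.000000+1.000000+0.500000=1.5000
k=2 src: inc=0.500000, refl=0.500000·-1.000000=-0.5000; V=1.000000+0.500000+-0.500000=1.0000
k=3 load: inc=-0.500000, refl=-0.500000·0.500000=-0.2500; V=1.500000+-0.500000+-0.250000=0.7500
k=4 src: inc=-0.250000, refl=-0.250000·-1.000000=0.2500; V=1.000000+-0.250000+0.250000=1.0000
k=5 load: inc=0.250000, refl=0.250000·0.500000=0.1250; V=0.750000+0.250000+0.125000=1.1250
k=6 src: inc=0.125000, refl=0.125000·-1.000000=-0.1250; V=1.000000+0.125000+-0.125000=1.0000

0 0 source 1.0000
1 3 load 1.5000
2 6 source 1.0000
3 9 load 0.7500
4 12 source 1.0000
5 15 load 1.1250
6 18 source 1.0000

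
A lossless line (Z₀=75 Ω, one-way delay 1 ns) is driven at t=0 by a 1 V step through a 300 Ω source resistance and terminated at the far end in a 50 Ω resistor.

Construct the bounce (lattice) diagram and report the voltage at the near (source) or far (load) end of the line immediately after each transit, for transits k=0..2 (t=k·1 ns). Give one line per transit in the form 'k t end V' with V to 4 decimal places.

Γ_L=-0.200000, Γ_S=0.600000; launch V₁=1·75/375=0.200000
k=0 src: V=0.2000
k=1 load: inc=0.200000, refl=0.200000·-0.200000=-0.0400; V=0.000000+0.200000+-0.040000=0.1600
k=2 src: inc=-0.040000, refl=-0.040000·0.600000=-0.0240; V=0.200000+-0.040000+-0.024000=0.1360

0 0 source 0.2000
1 1 load 0.1600
2 2 source 0.1360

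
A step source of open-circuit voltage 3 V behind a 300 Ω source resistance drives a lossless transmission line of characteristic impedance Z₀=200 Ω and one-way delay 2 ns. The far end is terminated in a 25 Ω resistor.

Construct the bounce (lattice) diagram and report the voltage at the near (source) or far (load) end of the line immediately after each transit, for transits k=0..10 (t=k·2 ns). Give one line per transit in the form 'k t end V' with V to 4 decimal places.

0 0 source 1.2000
1 2 load 0.2667
2 4 source 0.0800
3 6 load 0.2252
4 8 source 0.2542
5 10 load 0.2316
6 12 source 0.2271
7 14 load 0.2306
8 16 source 0.2313
9 18 load 0.2308
10 20 source 0.2307

Γ_L=-0.777778, Γ_S=0.200000; launch V₁=3·200/500=1.200000
k=0 src: V=1.2000
k=1 load: inc=1.200000, refl=1.200000·-0.777778=-0.9333; V=0.000000+1.200000+-0.933333=0.2667
k=2 src: inc=-0.933333, refl=-0.933333·0.200000=-0.1867; V=1.200000+-0.933333+-0.186667=0.0800
k=3 load: inc=-0.186667, refl=-0.186667·-0.777778=0.1452; V=0.266667+-0.186667+0.145185=0.2252
k=4 src: inc=0.145185, refl=0.145185·0.200000=0.0290; V=0.080000+0.145185+0.029037=0.2542
k=5 load: inc=0.029037, refl=0.029037·-0.777778=-0.0226; V=0.225185+0.029037+-0.022584=0.2316
k=6 src: inc=-0.022584, refl=-0.022584·0.200000=-0.0045; V=0.254222+-0.022584+-0.004517=0.2271
k=7 load: inc=-0.004517, refl=-0.004517·-0.777778=0.0035; V=0.231638+-0.004517+0.003513=0.2306
k=8 src: inc=0.003513, refl=0.003513·0.200000=0.0007; V=0.227121+0.003513+0.000703=0.2313
k=9 load: inc=0.000703, refl=0.000703·-0.777778=-0.0005; V=0.230634+0.000703+-0.000546=0.2308
k=10 src: inc=-0.000546, refl=-0.000546·0.200000=-0.0001; V=0.231337+-0.000546+-0.000109=0.2307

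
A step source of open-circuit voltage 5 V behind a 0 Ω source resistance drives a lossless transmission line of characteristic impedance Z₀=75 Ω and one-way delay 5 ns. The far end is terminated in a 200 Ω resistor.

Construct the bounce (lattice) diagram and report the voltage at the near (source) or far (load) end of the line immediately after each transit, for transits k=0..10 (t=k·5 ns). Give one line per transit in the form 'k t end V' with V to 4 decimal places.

Γ_L=0.454545, Γ_S=-1.000000; launch V₁=5·75/75=5.000000
k=0 src: V=5.0000
k=1 load: inc=5.000000, refl=5.000000·0.454545=2.2727; V=0.000000+5.000000+2.272727=7.2727
k=2 src: inc=2.272727, refl=2.272727·-1.000000=-2.2727; V=5.000000+2.272727+-2.272727=5.0000
k=3 load: inc=-2.272727, refl=-2.272727·0.454545=-1.0331; V=7.272727+-2.272727+-1.033058=3.9669
k=4 src: inc=-1.033058, refl=-1.033058·-1.000000=1.0331; V=5.000000+-1.033058+1.033058=5.0000
k=5 load: inc=1.033058, refl=1.033058·0.454545=0.4696; V=3.966942+1.033058+0.469572=5.4696
k=6 src: inc=0.469572, refl=0.469572·-1.000000=-0.4696; V=5.000000+0.469572+-0.469572=5.0000
k=7 load: inc=-0.469572, refl=-0.469572·0.454545=-0.2134; V=5.469572+-0.469572+-0.213442=4.7866
k=8 src: inc=-0.213442, refl=-0.213442·-1.000000=0.2134; V=5.000000+-0.213442+0.213442=5.0000
k=9 load: inc=0.213442, refl=0.213442·0.454545=0.0970; V=4.786558+0.213442+0.097019=5.0970
k=10 src: inc=0.097019, refl=0.097019·-1.000000=-0.0970; V=5.000000+0.097019+-0.097019=5.0000

0 0 source 5.0000
1 5 load 7.2727
2 10 source 5.0000
3 15 load 3.9669
4 20 source 5.0000
5 25 load 5.4696
6 30 source 5.0000
7 35 load 4.7866
8 40 source 5.0000
9 45 load 5.0970
10 50 source 5.0000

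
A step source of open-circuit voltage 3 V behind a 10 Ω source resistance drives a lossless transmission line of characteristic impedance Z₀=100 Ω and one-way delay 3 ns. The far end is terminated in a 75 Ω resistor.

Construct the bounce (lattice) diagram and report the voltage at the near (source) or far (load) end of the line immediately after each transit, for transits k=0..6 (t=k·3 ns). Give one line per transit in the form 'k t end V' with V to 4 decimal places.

0 0 source 2.7273
1 3 load 2.3377
2 6 source 2.6564
3 9 load 2.6109
4 12 source 2.6482
5 15 load 2.6428
6 18 source 2.6472

Γ_L=-0.142857, Γ_S=-0.818182; launch V₁=3·100/110=2.727273
k=0 src: V=2.7273
k=1 load: inc=2.727273, refl=2.727273·-0.142857=-0.3896; V=0.000000+2.727273+-0.389610=2.3377
k=2 src: inc=-0.389610, refl=-0.389610·-0.818182=0.3188; V=2.727273+-0.389610+0.318772=2.6564
k=3 load: inc=0.318772, refl=0.318772·-0.142857=-0.0455; V=2.337662+0.318772+-0.045539=2.6109
k=4 src: inc=-0.045539, refl=-0.045539·-0.818182=0.0373; V=2.656434+-0.045539+0.037259=2.6482
k=5 load: inc=0.037259, refl=0.037259·-0.142857=-0.0053; V=2.610896+0.037259+-0.005323=2.6428
k=6 src: inc=-0.005323, refl=-0.005323·-0.818182=0.0044; V=2.648155+-0.005323+0.004355=2.6472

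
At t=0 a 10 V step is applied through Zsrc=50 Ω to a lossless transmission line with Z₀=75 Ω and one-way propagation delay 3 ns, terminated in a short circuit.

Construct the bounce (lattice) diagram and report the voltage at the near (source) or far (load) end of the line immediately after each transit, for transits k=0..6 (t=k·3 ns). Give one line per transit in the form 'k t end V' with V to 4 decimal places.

0 0 source 6.0000
1 3 load 0.0000
2 6 source 1.2000
3 9 load 0.0000
4 12 source 0.2400
5 15 load 0.0000
6 18 source 0.0480

Γ_L=-1.000000, Γ_S=-0.200000; launch V₁=10·75/125=6.000000
k=0 src: V=6.0000
k=1 load: inc=6.000000, refl=6.000000·-1.000000=-6.0000; V=0.000000+6.000000+-6.000000=0.0000
k=2 src: inc=-6.000000, refl=-6.000000·-0.200000=1.2000; V=6.000000+-6.000000+1.200000=1.2000
k=3 load: inc=1.200000, refl=1.200000·-1.000000=-1.2000; V=0.000000+1.200000+-1.200000=0.0000
k=4 src: inc=-1.200000, refl=-1.200000·-0.200000=0.2400; V=1.200000+-1.200000+0.240000=0.2400
k=5 load: inc=0.240000, refl=0.240000·-1.000000=-0.2400; V=0.000000+0.240000+-0.240000=0.0000
k=6 src: inc=-0.240000, refl=-0.240000·-0.200000=0.0480; V=0.240000+-0.240000+0.048000=0.0480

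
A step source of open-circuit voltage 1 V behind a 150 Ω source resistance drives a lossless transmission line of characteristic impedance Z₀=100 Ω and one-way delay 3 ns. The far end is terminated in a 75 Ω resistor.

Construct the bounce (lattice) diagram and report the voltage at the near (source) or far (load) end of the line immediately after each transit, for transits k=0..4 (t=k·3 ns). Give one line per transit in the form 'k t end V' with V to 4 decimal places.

0 0 source 0.4000
1 3 load 0.3429
2 6 source 0.3314
3 9 load 0.3331
4 12 source 0.3334

Γ_L=-0.142857, Γ_S=0.200000; launch V₁=1·100/250=0.400000
k=0 src: V=0.4000
k=1 load: inc=0.400000, refl=0.400000·-0.142857=-0.0571; V=0.000000+0.400000+-0.057143=0.3429
k=2 src: inc=-0.057143, refl=-0.057143·0.200000=-0.0114; V=0.400000+-0.057143+-0.011429=0.3314
k=3 load: inc=-0.011429, refl=-0.011429·-0.142857=0.0016; V=0.342857+-0.011429+0.001633=0.3331
k=4 src: inc=0.001633, refl=0.001633·0.200000=0.0003; V=0.331429+0.001633+0.000327=0.3334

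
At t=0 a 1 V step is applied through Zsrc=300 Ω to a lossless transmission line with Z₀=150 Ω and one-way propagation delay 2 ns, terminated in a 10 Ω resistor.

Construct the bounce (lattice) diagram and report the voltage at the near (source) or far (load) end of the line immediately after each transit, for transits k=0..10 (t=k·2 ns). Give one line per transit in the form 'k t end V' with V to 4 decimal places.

0 0 source 0.3333
1 2 load 0.0417
2 4 source -0.0556
3 6 load 0.0295
4 8 source 0.0579
5 10 load 0.0331
6 12 source 0.0248
7 14 load 0.0320
8 16 source 0.0344
9 18 load 0.0323
10 20 source 0.0316

Γ_L=-0.875000, Γ_S=0.333333; launch V₁=1·150/450=0.333333
k=0 src: V=0.3333
k=1 load: inc=0.333333, refl=0.333333·-0.875000=-0.2917; V=0.000000+0.333333+-0.291667=0.0417
k=2 src: inc=-0.291667, refl=-0.291667·0.333333=-0.0972; V=0.333333+-0.291667+-0.097222=-0.0556
k=3 load: inc=-0.097222, refl=-0.097222·-0.875000=0.0851; V=0.041667+-0.097222+0.085069=0.0295
k=4 src: inc=0.085069, refl=0.085069·0.333333=0.0284; V=-0.055556+0.085069+0.028356=0.0579
k=5 load: inc=0.028356, refl=0.028356·-0.875000=-0.0248; V=0.029514+0.028356+-0.024812=0.0331
k=6 src: inc=-0.024812, refl=-0.024812·0.333333=-0.0083; V=0.057870+-0.024812+-0.008271=0.0248
k=7 load: inc=-0.008271, refl=-0.008271·-0.875000=0.0072; V=0.033058+-0.008271+0.007237=0.0320
k=8 src: inc=0.007237, refl=0.007237·0.333333=0.0024; V=0.024788+0.007237+0.002412=0.0344
k=9 load: inc=0.002412, refl=0.002412·-0.875000=-0.0021; V=0.032025+0.002412+-0.002111=0.0323
k=10 src: inc=-0.002111, refl=-0.002111·0.333333=-0.0007; V=0.034437+-0.002111+-0.000704=0.0316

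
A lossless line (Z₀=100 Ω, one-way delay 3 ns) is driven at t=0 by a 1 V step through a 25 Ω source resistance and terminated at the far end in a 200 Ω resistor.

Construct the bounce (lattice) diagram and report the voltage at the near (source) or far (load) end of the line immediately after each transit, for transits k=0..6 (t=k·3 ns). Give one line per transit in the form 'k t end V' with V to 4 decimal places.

Γ_L=0.333333, Γ_S=-0.600000; launch V₁=1·100/125=0.800000
k=0 src: V=0.8000
k=1 load: inc=0.800000, refl=0.800000·0.333333=0.2667; V=0.000000+0.800000+0.266667=1.0667
k=2 src: inc=0.266667, refl=0.266667·-0.600000=-0.1600; V=0.800000+0.266667+-0.160000=0.9067
k=3 load: inc=-0.160000, refl=-0.160000·0.333333=-0.0533; V=1.066667+-0.160000+-0.053333=0.8533
k=4 src: inc=-0.053333, refl=-0.053333·-0.600000=0.0320; V=0.906667+-0.053333+0.032000=0.8853
k=5 load: inc=0.032000, refl=0.032000·0.333333=0.0107; V=0.853333+0.032000+0.010667=0.8960
k=6 src: inc=0.010667, refl=0.010667·-0.600000=-0.0064; V=0.885333+0.010667+-0.006400=0.8896

0 0 source 0.8000
1 3 load 1.0667
2 6 source 0.9067
3 9 load 0.8533
4 12 source 0.8853
5 15 load 0.8960
6 18 source 0.8896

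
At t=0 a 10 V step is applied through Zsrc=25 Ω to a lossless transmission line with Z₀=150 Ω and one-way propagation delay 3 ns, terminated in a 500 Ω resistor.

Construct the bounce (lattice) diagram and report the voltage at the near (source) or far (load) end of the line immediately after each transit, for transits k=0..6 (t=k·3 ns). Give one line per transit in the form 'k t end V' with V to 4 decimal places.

Γ_L=0.538462, Γ_S=-0.714286; launch V₁=10·150/175=8.571429
k=0 src: V=8.5714
k=1 load: inc=8.571429, refl=8.571429·0.538462=4.6154; V=0.000000+8.571429+4.615385=13.1868
k=2 src: inc=4.615385, refl=4.615385·-0.714286=-3.2967; V=8.571429+4.615385+-3.296703=9.8901
k=3 load: inc=-3.296703, refl=-3.296703·0.538462=-1.7751; V=13.186813+-3.296703+-1.775148=8.1150
k=4 src: inc=-1.775148, refl=-1.775148·-0.714286=1.2680; V=9.890110+-1.775148+1.267963=9.3829
k=5 load: inc=1.267963, refl=1.267963·0.538462=0.6827; V=8.114962+1.267963+0.682749=10.0657
k=6 src: inc=0.682749, refl=0.682749·-0.714286=-0.4877; V=9.382925+0.682749+-0.487678=9.5780

0 0 source 8.5714
1 3 load 13.1868
2 6 source 9.8901
3 9 load 8.1150
4 12 source 9.3829
5 15 load 10.0657
6 18 source 9.5780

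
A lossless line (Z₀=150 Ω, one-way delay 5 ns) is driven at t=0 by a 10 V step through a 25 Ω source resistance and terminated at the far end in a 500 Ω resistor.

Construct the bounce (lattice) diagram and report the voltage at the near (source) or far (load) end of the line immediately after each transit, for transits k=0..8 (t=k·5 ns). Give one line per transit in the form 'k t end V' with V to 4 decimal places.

0 0 source 8.5714
1 5 load 13.1868
2 10 source 9.8901
3 15 load 8.1150
4 20 source 9.3829
5 25 load 10.0657
6 30 source 9.5780
7 35 load 9.3154
8 40 source 9.5030

Γ_L=0.538462, Γ_S=-0.714286; launch V₁=10·150/175=8.571429
k=0 src: V=8.5714
k=1 load: inc=8.571429, refl=8.571429·0.538462=4.6154; V=0.000000+8.571429+4.615385=13.1868
k=2 src: inc=4.615385, refl=4.615385·-0.714286=-3.2967; V=8.571429+4.615385+-3.296703=9.8901
k=3 load: inc=-3.296703, refl=-3.296703·0.538462=-1.7751; V=13.186813+-3.296703+-1.775148=8.1150
k=4 src: inc=-1.775148, refl=-1.775148·-0.714286=1.2680; V=9.890110+-1.775148+1.267963=9.3829
k=5 load: inc=1.267963, refl=1.267963·0.538462=0.6827; V=8.114962+1.267963+0.682749=10.0657
k=6 src: inc=0.682749, refl=0.682749·-0.714286=-0.4877; V=9.382925+0.682749+-0.487678=9.5780
k=7 load: inc=-0.487678, refl=-0.487678·0.538462=-0.2626; V=10.065674+-0.487678+-0.262596=9.3154
k=8 src: inc=-0.262596, refl=-0.262596·-0.714286=0.1876; V=9.577996+-0.262596+0.187568=9.5030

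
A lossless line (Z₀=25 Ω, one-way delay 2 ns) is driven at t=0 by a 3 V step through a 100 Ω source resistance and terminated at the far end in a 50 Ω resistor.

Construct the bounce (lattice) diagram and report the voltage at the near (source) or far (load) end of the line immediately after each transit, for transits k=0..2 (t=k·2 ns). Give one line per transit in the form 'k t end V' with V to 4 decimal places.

0 0 source 0.6000
1 2 load 0.8000
2 4 source 0.9200

Γ_L=0.333333, Γ_S=0.600000; launch V₁=3·25/125=0.600000
k=0 src: V=0.6000
k=1 load: inc=0.600000, refl=0.600000·0.333333=0.2000; V=0.000000+0.600000+0.200000=0.8000
k=2 src: inc=0.200000, refl=0.200000·0.600000=0.1200; V=0.600000+0.200000+0.120000=0.9200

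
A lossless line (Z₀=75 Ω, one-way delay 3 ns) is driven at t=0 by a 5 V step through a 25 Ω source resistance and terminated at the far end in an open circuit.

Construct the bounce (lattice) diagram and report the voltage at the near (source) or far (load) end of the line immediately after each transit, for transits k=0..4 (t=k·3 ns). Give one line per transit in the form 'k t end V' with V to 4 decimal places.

Γ_L=1.000000, Γ_S=-0.500000; launch V₁=5·75/100=3.750000
k=0 src: V=3.7500
k=1 load: inc=3.750000, refl=3.750000·1.000000=3.7500; V=0.000000+3.750000+3.750000=7.5000
k=2 src: inc=3.750000, refl=3.750000·-0.500000=-1.8750; V=3.750000+3.750000+-1.875000=5.6250
k=3 load: inc=-1.875000, refl=-1.875000·1.000000=-1.8750; V=7.500000+-1.875000+-1.875000=3.7500
k=4 src: inc=-1.875000, refl=-1.875000·-0.500000=0.9375; V=5.625000+-1.875000+0.937500=4.6875

0 0 source 3.7500
1 3 load 7.5000
2 6 source 5.6250
3 9 load 3.7500
4 12 source 4.6875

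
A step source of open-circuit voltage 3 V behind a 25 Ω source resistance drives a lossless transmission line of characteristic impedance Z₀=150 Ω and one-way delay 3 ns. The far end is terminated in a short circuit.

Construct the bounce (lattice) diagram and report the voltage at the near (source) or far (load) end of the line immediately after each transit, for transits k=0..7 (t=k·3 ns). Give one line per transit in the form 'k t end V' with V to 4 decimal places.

0 0 source 2.5714
1 3 load 0.0000
2 6 source 1.8367
3 9 load 0.0000
4 12 source 1.3120
5 15 load 0.0000
6 18 source 0.9371
7 21 load 0.0000

Γ_L=-1.000000, Γ_S=-0.714286; launch V₁=3·150/175=2.571429
k=0 src: V=2.5714
k=1 load: inc=2.571429, refl=2.571429·-1.000000=-2.5714; V=0.000000+2.571429+-2.571429=0.0000
k=2 src: inc=-2.571429, refl=-2.571429·-0.714286=1.8367; V=2.571429+-2.571429+1.836735=1.8367
k=3 load: inc=1.836735, refl=1.836735·-1.000000=-1.8367; V=0.000000+1.836735+-1.836735=0.0000
k=4 src: inc=-1.836735, refl=-1.836735·-0.714286=1.3120; V=1.836735+-1.836735+1.311953=1.3120
k=5 load: inc=1.311953, refl=1.311953·-1.000000=-1.3120; V=0.000000+1.311953+-1.311953=0.0000
k=6 src: inc=-1.311953, refl=-1.311953·-0.714286=0.9371; V=1.311953+-1.311953+0.937110=0.9371
k=7 load: inc=0.937110, refl=0.937110·-1.000000=-0.9371; V=0.000000+0.937110+-0.937110=0.0000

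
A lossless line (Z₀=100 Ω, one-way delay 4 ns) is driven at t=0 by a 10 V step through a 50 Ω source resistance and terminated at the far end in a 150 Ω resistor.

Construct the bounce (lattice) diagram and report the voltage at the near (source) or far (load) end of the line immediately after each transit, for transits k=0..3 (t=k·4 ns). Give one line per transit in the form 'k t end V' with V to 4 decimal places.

Γ_L=0.200000, Γ_S=-0.333333; launch V₁=10·100/150=6.666667
k=0 src: V=6.6667
k=1 load: inc=6.666667, refl=6.666667·0.200000=1.3333; V=0.000000+6.666667+1.333333=8.0000
k=2 src: inc=1.333333, refl=1.333333·-0.333333=-0.4444; V=6.666667+1.333333+-0.444444=7.5556
k=3 load: inc=-0.444444, refl=-0.444444·0.200000=-0.0889; V=8.000000+-0.444444+-0.088889=7.4667

0 0 source 6.6667
1 4 load 8.0000
2 8 source 7.5556
3 12 load 7.4667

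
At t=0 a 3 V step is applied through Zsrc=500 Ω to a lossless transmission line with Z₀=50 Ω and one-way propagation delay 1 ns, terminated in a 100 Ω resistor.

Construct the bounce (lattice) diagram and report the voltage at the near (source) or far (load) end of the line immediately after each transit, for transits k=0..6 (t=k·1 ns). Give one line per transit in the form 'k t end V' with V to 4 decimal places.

0 0 source 0.2727
1 1 load 0.3636
2 2 source 0.4380
3 3 load 0.4628
4 4 source 0.4831
5 5 load 0.4899
6 6 source 0.4954

Γ_L=0.333333, Γ_S=0.818182; launch V₁=3·50/550=0.272727
k=0 src: V=0.2727
k=1 load: inc=0.272727, refl=0.272727·0.333333=0.0909; V=0.000000+0.272727+0.090909=0.3636
k=2 src: inc=0.090909, refl=0.090909·0.818182=0.0744; V=0.272727+0.090909+0.074380=0.4380
k=3 load: inc=0.074380, refl=0.074380·0.333333=0.0248; V=0.363636+0.074380+0.024793=0.4628
k=4 src: inc=0.024793, refl=0.024793·0.818182=0.0203; V=0.438017+0.024793+0.020285=0.4831
k=5 load: inc=0.020285, refl=0.020285·0.333333=0.0068; V=0.462810+0.020285+0.006762=0.4899
k=6 src: inc=0.006762, refl=0.006762·0.818182=0.0055; V=0.483095+0.006762+0.005532=0.4954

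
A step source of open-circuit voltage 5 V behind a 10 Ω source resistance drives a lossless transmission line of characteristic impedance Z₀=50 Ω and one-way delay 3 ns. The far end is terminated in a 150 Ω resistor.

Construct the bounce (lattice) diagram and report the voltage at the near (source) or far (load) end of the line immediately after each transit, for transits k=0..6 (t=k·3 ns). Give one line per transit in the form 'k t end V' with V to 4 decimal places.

Γ_L=0.500000, Γ_S=-0.666667; launch V₁=5·50/60=4.166667
k=0 src: V=4.1667
k=1 load: inc=4.166667, refl=4.166667·0.500000=2.0833; V=0.000000+4.166667+2.083333=6.2500
k=2 src: inc=2.083333, refl=2.083333·-0.666667=-1.3889; V=4.166667+2.083333+-1.388889=4.8611
k=3 load: inc=-1.388889, refl=-1.388889·0.500000=-0.6944; V=6.250000+-1.388889+-0.694444=4.1667
k=4 src: inc=-0.694444, refl=-0.694444·-0.666667=0.4630; V=4.861111+-0.694444+0.462963=4.6296
k=5 load: inc=0.462963, refl=0.462963·0.500000=0.2315; V=4.166667+0.462963+0.231481=4.8611
k=6 src: inc=0.231481, refl=0.231481·-0.666667=-0.1543; V=4.629630+0.231481+-0.154321=4.7068

0 0 source 4.1667
1 3 load 6.2500
2 6 source 4.8611
3 9 load 4.1667
4 12 source 4.6296
5 15 load 4.8611
6 18 source 4.7068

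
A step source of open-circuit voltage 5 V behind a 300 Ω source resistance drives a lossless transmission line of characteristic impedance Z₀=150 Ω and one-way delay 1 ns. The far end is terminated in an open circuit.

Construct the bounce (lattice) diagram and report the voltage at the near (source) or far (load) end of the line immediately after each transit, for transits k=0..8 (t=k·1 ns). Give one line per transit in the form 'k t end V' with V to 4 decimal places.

0 0 source 1.6667
1 1 load 3.3333
2 2 source 3.8889
3 3 load 4.4444
4 4 source 4.6296
5 5 load 4.8148
6 6 source 4.8765
7 7 load 4.9383
8 8 source 4.9588

Γ_L=1.000000, Γ_S=0.333333; launch V₁=5·150/450=1.666667
k=0 src: V=1.6667
k=1 load: inc=1.666667, refl=1.666667·1.000000=1.6667; V=0.000000+1.666667+1.666667=3.3333
k=2 src: inc=1.666667, refl=1.666667·0.333333=0.5556; V=1.666667+1.666667+0.555556=3.8889
k=3 load: inc=0.555556, refl=0.555556·1.000000=0.5556; V=3.333333+0.555556+0.555556=4.4444
k=4 src: inc=0.555556, refl=0.555556·0.333333=0.1852; V=3.888889+0.555556+0.185185=4.6296
k=5 load: inc=0.185185, refl=0.185185·1.000000=0.1852; V=4.444444+0.185185+0.185185=4.8148
k=6 src: inc=0.185185, refl=0.185185·0.333333=0.0617; V=4.629630+0.185185+0.061728=4.8765
k=7 load: inc=0.061728, refl=0.061728·1.000000=0.0617; V=4.814815+0.061728+0.061728=4.9383
k=8 src: inc=0.061728, refl=0.061728·0.333333=0.0206; V=4.876543+0.061728+0.020576=4.9588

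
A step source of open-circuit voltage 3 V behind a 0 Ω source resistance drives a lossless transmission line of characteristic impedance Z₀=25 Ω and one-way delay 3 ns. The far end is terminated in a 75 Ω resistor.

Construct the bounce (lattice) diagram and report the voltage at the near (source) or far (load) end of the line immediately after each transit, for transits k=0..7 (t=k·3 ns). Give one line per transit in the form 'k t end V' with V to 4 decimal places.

Γ_L=0.500000, Γ_S=-1.000000; launch V₁=3·25/25=3.000000
k=0 src: V=3.0000
k=1 load: inc=3.000000, refl=3.000000·0.500000=1.5000; V=0.000000+3.000000+1.500000=4.5000
k=2 src: inc=1.500000, refl=1.500000·-1.000000=-1.5000; V=3.000000+1.500000+-1.500000=3.0000
k=3 load: inc=-1.500000, refl=-1.500000·0.500000=-0.7500; V=4.500000+-1.500000+-0.750000=2.2500
k=4 src: inc=-0.750000, refl=-0.750000·-1.000000=0.7500; V=3.000000+-0.750000+0.750000=3.0000
k=5 load: inc=0.750000, refl=0.750000·0.500000=0.3750; V=2.250000+0.750000+0.375000=3.3750
k=6 src: inc=0.375000, refl=0.375000·-1.000000=-0.3750; V=3.000000+0.375000+-0.375000=3.0000
k=7 load: inc=-0.375000, refl=-0.375000·0.500000=-0.1875; V=3.375000+-0.375000+-0.187500=2.8125

0 0 source 3.0000
1 3 load 4.5000
2 6 source 3.0000
3 9 load 2.2500
4 12 source 3.0000
5 15 load 3.3750
6 18 source 3.0000
7 21 load 2.8125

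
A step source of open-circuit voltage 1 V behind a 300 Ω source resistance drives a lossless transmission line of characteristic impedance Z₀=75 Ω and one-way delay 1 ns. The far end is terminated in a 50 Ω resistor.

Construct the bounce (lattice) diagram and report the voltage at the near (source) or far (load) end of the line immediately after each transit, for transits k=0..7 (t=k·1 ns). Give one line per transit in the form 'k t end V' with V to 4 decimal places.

0 0 source 0.2000
1 1 load 0.1600
2 2 source 0.1360
3 3 load 0.1408
4 4 source 0.1437
5 5 load 0.1431
6 6 source 0.1428
7 7 load 0.1428

Γ_L=-0.200000, Γ_S=0.600000; launch V₁=1·75/375=0.200000
k=0 src: V=0.2000
k=1 load: inc=0.200000, refl=0.200000·-0.200000=-0.0400; V=0.000000+0.200000+-0.040000=0.1600
k=2 src: inc=-0.040000, refl=-0.040000·0.600000=-0.0240; V=0.200000+-0.040000+-0.024000=0.1360
k=3 load: inc=-0.024000, refl=-0.024000·-0.200000=0.0048; V=0.160000+-0.024000+0.004800=0.1408
k=4 src: inc=0.004800, refl=0.004800·0.600000=0.0029; V=0.136000+0.004800+0.002880=0.1437
k=5 load: inc=0.002880, refl=0.002880·-0.200000=-0.0006; V=0.140800+0.002880+-0.000576=0.1431
k=6 src: inc=-0.000576, refl=-0.000576·0.600000=-0.0003; V=0.143680+-0.000576+-0.000346=0.1428
k=7 load: inc=-0.000346, refl=-0.000346·-0.200000=0.0001; V=0.143104+-0.000346+0.000069=0.1428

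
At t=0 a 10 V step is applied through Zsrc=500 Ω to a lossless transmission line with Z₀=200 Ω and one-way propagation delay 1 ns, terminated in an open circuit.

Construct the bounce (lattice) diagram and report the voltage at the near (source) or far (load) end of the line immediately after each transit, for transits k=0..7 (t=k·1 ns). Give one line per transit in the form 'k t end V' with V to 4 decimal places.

0 0 source 2.8571
1 1 load 5.7143
2 2 source 6.9388
3 3 load 8.1633
4 4 source 8.6880
5 5 load 9.2128
6 6 source 9.4377
7 7 load 9.6626

Γ_L=1.000000, Γ_S=0.428571; launch V₁=10·200/700=2.857143
k=0 src: V=2.8571
k=1 load: inc=2.857143, refl=2.857143·1.000000=2.8571; V=0.000000+2.857143+2.857143=5.7143
k=2 src: inc=2.857143, refl=2.857143·0.428571=1.2245; V=2.857143+2.857143+1.224490=6.9388
k=3 load: inc=1.224490, refl=1.224490·1.000000=1.2245; V=5.714286+1.224490+1.224490=8.1633
k=4 src: inc=1.224490, refl=1.224490·0.428571=0.5248; V=6.938776+1.224490+0.524781=8.6880
k=5 load: inc=0.524781, refl=0.524781·1.000000=0.5248; V=8.163265+0.524781+0.524781=9.2128
k=6 src: inc=0.524781, refl=0.524781·0.428571=0.2249; V=8.688047+0.524781+0.224906=9.4377
k=7 load: inc=0.224906, refl=0.224906·1.000000=0.2249; V=9.212828+0.224906+0.224906=9.6626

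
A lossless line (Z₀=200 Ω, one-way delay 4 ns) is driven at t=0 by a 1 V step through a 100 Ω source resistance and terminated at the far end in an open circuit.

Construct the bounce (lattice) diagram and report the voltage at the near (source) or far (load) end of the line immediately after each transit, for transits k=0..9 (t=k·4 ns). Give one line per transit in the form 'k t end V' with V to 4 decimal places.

Γ_L=1.000000, Γ_S=-0.333333; launch V₁=1·200/300=0.666667
k=0 src: V=0.6667
k=1 load: inc=0.666667, refl=0.666667·1.000000=0.6667; V=0.000000+0.666667+0.666667=1.3333
k=2 src: inc=0.666667, refl=0.666667·-0.333333=-0.2222; V=0.666667+0.666667+-0.222222=1.1111
k=3 load: inc=-0.222222, refl=-0.222222·1.000000=-0.2222; V=1.333333+-0.222222+-0.222222=0.8889
k=4 src: inc=-0.222222, refl=-0.222222·-0.333333=0.0741; V=1.111111+-0.222222+0.074074=0.9630
k=5 load: inc=0.074074, refl=0.074074·1.000000=0.0741; V=0.888889+0.074074+0.074074=1.0370
k=6 src: inc=0.074074, refl=0.074074·-0.333333=-0.0247; V=0.962963+0.074074+-0.024691=1.0123
k=7 load: inc=-0.024691, refl=-0.024691·1.000000=-0.0247; V=1.037037+-0.024691+-0.024691=0.9877
k=8 src: inc=-0.024691, refl=-0.024691·-0.333333=0.0082; V=1.012346+-0.024691+0.008230=0.9959
k=9 load: inc=0.008230, refl=0.008230·1.000000=0.0082; V=0.987654+0.008230+0.008230=1.0041

0 0 source 0.6667
1 4 load 1.3333
2 8 source 1.1111
3 12 load 0.8889
4 16 source 0.9630
5 20 load 1.0370
6 24 source 1.0123
7 28 load 0.9877
8 32 source 0.9959
9 36 load 1.0041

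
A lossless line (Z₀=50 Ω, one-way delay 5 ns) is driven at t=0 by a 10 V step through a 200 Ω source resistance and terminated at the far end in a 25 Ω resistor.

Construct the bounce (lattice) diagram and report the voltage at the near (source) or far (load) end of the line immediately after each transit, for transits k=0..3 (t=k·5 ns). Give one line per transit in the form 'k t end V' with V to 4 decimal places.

0 0 source 2.0000
1 5 load 1.3333
2 10 source 0.9333
3 15 load 1.0667

Γ_L=-0.333333, Γ_S=0.600000; launch V₁=10·50/250=2.000000
k=0 src: V=2.0000
k=1 load: inc=2.000000, refl=2.000000·-0.333333=-0.6667; V=0.000000+2.000000+-0.666667=1.3333
k=2 src: inc=-0.666667, refl=-0.666667·0.600000=-0.4000; V=2.000000+-0.666667+-0.400000=0.9333
k=3 load: inc=-0.400000, refl=-0.400000·-0.333333=0.1333; V=1.333333+-0.400000+0.133333=1.0667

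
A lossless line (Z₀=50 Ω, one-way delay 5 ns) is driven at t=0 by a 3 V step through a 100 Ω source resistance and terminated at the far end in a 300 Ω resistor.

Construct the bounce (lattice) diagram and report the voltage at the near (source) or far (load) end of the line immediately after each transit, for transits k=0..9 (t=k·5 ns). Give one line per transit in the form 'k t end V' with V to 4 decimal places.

0 0 source 1.0000
1 5 load 1.7143
2 10 source 1.9524
3 15 load 2.1224
4 20 source 2.1791
5 25 load 2.2196
6 30 source 2.2331
7 35 load 2.2428
8 40 source 2.2460
9 45 load 2.2483

Γ_L=0.714286, Γ_S=0.333333; launch V₁=3·50/150=1.000000
k=0 src: V=1.0000
k=1 load: inc=1.000000, refl=1.000000·0.714286=0.7143; V=0.000000+1.000000+0.714286=1.7143
k=2 src: inc=0.714286, refl=0.714286·0.333333=0.2381; V=1.000000+0.714286+0.238095=1.9524
k=3 load: inc=0.238095, refl=0.238095·0.714286=0.1701; V=1.714286+0.238095+0.170068=2.1224
k=4 src: inc=0.170068, refl=0.170068·0.333333=0.0567; V=1.952381+0.170068+0.056689=2.1791
k=5 load: inc=0.056689, refl=0.056689·0.714286=0.0405; V=2.122449+0.056689+0.040492=2.2196
k=6 src: inc=0.040492, refl=0.040492·0.333333=0.0135; V=2.179138+0.040492+0.013497=2.2331
k=7 load: inc=0.013497, refl=0.013497·0.714286=0.0096; V=2.219631+0.013497+0.009641=2.2428
k=8 src: inc=0.009641, refl=0.009641·0.333333=0.0032; V=2.233128+0.009641+0.003214=2.2460
k=9 load: inc=0.003214, refl=0.003214·0.714286=0.0023; V=2.242769+0.003214+0.002295=2.2483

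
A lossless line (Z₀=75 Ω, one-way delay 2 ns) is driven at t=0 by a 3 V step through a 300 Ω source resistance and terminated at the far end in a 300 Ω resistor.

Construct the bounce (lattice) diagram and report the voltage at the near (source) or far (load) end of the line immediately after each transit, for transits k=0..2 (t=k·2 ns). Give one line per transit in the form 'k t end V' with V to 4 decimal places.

Γ_L=0.600000, Γ_S=0.600000; launch V₁=3·75/375=0.600000
k=0 src: V=0.6000
k=1 load: inc=0.600000, refl=0.600000·0.600000=0.3600; V=0.000000+0.600000+0.360000=0.9600
k=2 src: inc=0.360000, refl=0.360000·0.600000=0.2160; V=0.600000+0.360000+0.216000=1.1760

0 0 source 0.6000
1 2 load 0.9600
2 4 source 1.1760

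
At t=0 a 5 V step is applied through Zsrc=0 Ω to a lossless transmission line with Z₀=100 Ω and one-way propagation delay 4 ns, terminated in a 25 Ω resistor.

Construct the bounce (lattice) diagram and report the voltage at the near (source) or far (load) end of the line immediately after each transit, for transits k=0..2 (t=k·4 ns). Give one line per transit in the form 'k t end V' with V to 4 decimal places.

0 0 source 5.0000
1 4 load 2.0000
2 8 source 5.0000

Γ_L=-0.600000, Γ_S=-1.000000; launch V₁=5·100/100=5.000000
k=0 src: V=5.0000
k=1 load: inc=5.000000, refl=5.000000·-0.600000=-3.0000; V=0.000000+5.000000+-3.000000=2.0000
k=2 src: inc=-3.000000, refl=-3.000000·-1.000000=3.0000; V=5.000000+-3.000000+3.000000=5.0000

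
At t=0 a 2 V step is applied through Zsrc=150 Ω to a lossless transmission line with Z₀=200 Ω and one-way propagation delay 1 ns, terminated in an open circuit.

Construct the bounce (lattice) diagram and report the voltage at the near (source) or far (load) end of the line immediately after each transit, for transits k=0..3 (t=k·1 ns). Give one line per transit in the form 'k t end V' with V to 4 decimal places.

0 0 source 1.1429
1 1 load 2.2857
2 2 source 2.1224
3 3 load 1.9592

Γ_L=1.000000, Γ_S=-0.142857; launch V₁=2·200/350=1.142857
k=0 src: V=1.1429
k=1 load: inc=1.142857, refl=1.142857·1.000000=1.1429; V=0.000000+1.142857+1.142857=2.2857
k=2 src: inc=1.142857, refl=1.142857·-0.142857=-0.1633; V=1.142857+1.142857+-0.163265=2.1224
k=3 load: inc=-0.163265, refl=-0.163265·1.000000=-0.1633; V=2.285714+-0.163265+-0.163265=1.9592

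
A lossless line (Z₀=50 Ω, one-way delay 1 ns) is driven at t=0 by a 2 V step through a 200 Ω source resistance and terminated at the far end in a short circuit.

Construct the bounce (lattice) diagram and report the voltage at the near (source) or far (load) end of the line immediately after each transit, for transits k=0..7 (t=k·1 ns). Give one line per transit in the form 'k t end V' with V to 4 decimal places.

Γ_L=-1.000000, Γ_S=0.600000; launch V₁=2·50/250=0.400000
k=0 src: V=0.4000
k=1 load: inc=0.400000, refl=0.400000·-1.000000=-0.4000; V=0.000000+0.400000+-0.400000=0.0000
k=2 src: inc=-0.400000, refl=-0.400000·0.600000=-0.2400; V=0.400000+-0.400000+-0.240000=-0.2400
k=3 load: inc=-0.240000, refl=-0.240000·-1.000000=0.2400; V=0.000000+-0.240000+0.240000=0.0000
k=4 src: inc=0.240000, refl=0.240000·0.600000=0.1440; V=-0.240000+0.240000+0.144000=0.1440
k=5 load: inc=0.144000, refl=0.144000·-1.000000=-0.1440; V=0.000000+0.144000+-0.144000=0.0000
k=6 src: inc=-0.144000, refl=-0.144000·0.600000=-0.0864; V=0.144000+-0.144000+-0.086400=-0.0864
k=7 load: inc=-0.086400, refl=-0.086400·-1.000000=0.0864; V=0.000000+-0.086400+0.086400=0.0000

0 0 source 0.4000
1 1 load 0.0000
2 2 source -0.2400
3 3 load 0.0000
4 4 source 0.1440
5 5 load 0.0000
6 6 source -0.0864
7 7 load 0.0000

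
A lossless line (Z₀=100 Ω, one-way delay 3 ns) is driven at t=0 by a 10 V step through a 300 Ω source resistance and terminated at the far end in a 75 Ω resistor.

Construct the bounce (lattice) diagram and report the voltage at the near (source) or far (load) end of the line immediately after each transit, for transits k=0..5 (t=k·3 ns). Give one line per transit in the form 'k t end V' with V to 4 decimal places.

Γ_L=-0.142857, Γ_S=0.500000; launch V₁=10·100/400=2.500000
k=0 src: V=2.5000
k=1 load: inc=2.500000, refl=2.500000·-0.142857=-0.3571; V=0.000000+2.500000+-0.357143=2.1429
k=2 src: inc=-0.357143, refl=-0.357143·0.500000=-0.1786; V=2.500000+-0.357143+-0.178571=1.9643
k=3 load: inc=-0.178571, refl=-0.178571·-0.142857=0.0255; V=2.142857+-0.178571+0.025510=1.9898
k=4 src: inc=0.025510, refl=0.025510·0.500000=0.0128; V=1.964286+0.025510+0.012755=2.0026
k=5 load: inc=0.012755, refl=0.012755·-0.142857=-0.0018; V=1.989796+0.012755+-0.001822=2.0007

0 0 source 2.5000
1 3 load 2.1429
2 6 source 1.9643
3 9 load 1.9898
4 12 source 2.0026
5 15 load 2.0007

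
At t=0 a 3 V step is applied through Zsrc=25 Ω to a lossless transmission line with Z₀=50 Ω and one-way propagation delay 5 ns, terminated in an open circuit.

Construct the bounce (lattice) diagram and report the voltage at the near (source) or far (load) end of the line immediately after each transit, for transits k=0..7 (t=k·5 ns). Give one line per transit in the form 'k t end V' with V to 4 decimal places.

Γ_L=1.000000, Γ_S=-0.333333; launch V₁=3·50/75=2.000000
k=0 src: V=2.0000
k=1 load: inc=2.000000, refl=2.000000·1.000000=2.0000; V=0.000000+2.000000+2.000000=4.0000
k=2 src: inc=2.000000, refl=2.000000·-0.333333=-0.6667; V=2.000000+2.000000+-0.666667=3.3333
k=3 load: inc=-0.666667, refl=-0.666667·1.000000=-0.6667; V=4.000000+-0.666667+-0.666667=2.6667
k=4 src: inc=-0.666667, refl=-0.666667·-0.333333=0.2222; V=3.333333+-0.666667+0.222222=2.8889
k=5 load: inc=0.222222, refl=0.222222·1.000000=0.2222; V=2.666667+0.222222+0.222222=3.1111
k=6 src: inc=0.222222, refl=0.222222·-0.333333=-0.0741; V=2.888889+0.222222+-0.074074=3.0370
k=7 load: inc=-0.074074, refl=-0.074074·1.000000=-0.0741; V=3.111111+-0.074074+-0.074074=2.9630

0 0 source 2.0000
1 5 load 4.0000
2 10 source 3.3333
3 15 load 2.6667
4 20 source 2.8889
5 25 load 3.1111
6 30 source 3.0370
7 35 load 2.9630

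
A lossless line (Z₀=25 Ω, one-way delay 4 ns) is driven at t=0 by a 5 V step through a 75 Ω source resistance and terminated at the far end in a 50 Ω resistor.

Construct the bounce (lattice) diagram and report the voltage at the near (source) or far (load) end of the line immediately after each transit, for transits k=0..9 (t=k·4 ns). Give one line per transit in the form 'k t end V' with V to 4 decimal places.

Γ_L=0.333333, Γ_S=0.500000; launch V₁=5·25/100=1.250000
k=0 src: V=1.2500
k=1 load: inc=1.250000, refl=1.250000·0.333333=0.4167; V=0.000000+1.250000+0.416667=1.6667
k=2 src: inc=0.416667, refl=0.416667·0.500000=0.2083; V=1.250000+0.416667+0.208333=1.8750
k=3 load: inc=0.208333, refl=0.208333·0.333333=0.0694; V=1.666667+0.208333+0.069444=1.9444
k=4 src: inc=0.069444, refl=0.069444·0.500000=0.0347; V=1.875000+0.069444+0.034722=1.9792
k=5 load: inc=0.034722, refl=0.034722·0.333333=0.0116; V=1.944444+0.034722+0.011574=1.9907
k=6 src: inc=0.011574, refl=0.011574·0.500000=0.0058; V=1.979167+0.011574+0.005787=1.9965
k=7 load: inc=0.005787, refl=0.005787·0.333333=0.0019; V=1.990741+0.005787+0.001929=1.9985
k=8 src: inc=0.001929, refl=0.001929·0.500000=0.0010; V=1.996528+0.001929+0.000965=1.9994
k=9 load: inc=0.000965, refl=0.000965·0.333333=0.0003; V=1.998457+0.000965+0.000322=1.9997

0 0 source 1.2500
1 4 load 1.6667
2 8 source 1.8750
3 12 load 1.9444
4 16 source 1.9792
5 20 load 1.9907
6 24 source 1.9965
7 28 load 1.9985
8 32 source 1.9994
9 36 load 1.9997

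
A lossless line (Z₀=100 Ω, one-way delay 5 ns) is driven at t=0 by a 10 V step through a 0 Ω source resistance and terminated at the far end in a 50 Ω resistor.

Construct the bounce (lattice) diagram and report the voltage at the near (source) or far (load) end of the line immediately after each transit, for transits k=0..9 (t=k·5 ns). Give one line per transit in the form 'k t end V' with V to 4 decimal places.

Γ_L=-0.333333, Γ_S=-1.000000; launch V₁=10·100/100=10.000000
k=0 src: V=10.0000
k=1 load: inc=10.000000, refl=10.000000·-0.333333=-3.3333; V=0.000000+10.000000+-3.333333=6.6667
k=2 src: inc=-3.333333, refl=-3.333333·-1.000000=3.3333; V=10.000000+-3.333333+3.333333=10.0000
k=3 load: inc=3.333333, refl=3.333333·-0.333333=-1.1111; V=6.666667+3.333333+-1.111111=8.8889
k=4 src: inc=-1.111111, refl=-1.111111·-1.000000=1.1111; V=10.000000+-1.111111+1.111111=10.0000
k=5 load: inc=1.111111, refl=1.111111·-0.333333=-0.3704; V=8.888889+1.111111+-0.370370=9.6296
k=6 src: inc=-0.370370, refl=-0.370370·-1.000000=0.3704; V=10.000000+-0.370370+0.370370=10.0000
k=7 load: inc=0.370370, refl=0.370370·-0.333333=-0.1235; V=9.629630+0.370370+-0.123457=9.8765
k=8 src: inc=-0.123457, refl=-0.123457·-1.000000=0.1235; V=10.000000+-0.123457+0.123457=10.0000
k=9 load: inc=0.123457, refl=0.123457·-0.333333=-0.0412; V=9.876543+0.123457+-0.041152=9.9588

0 0 source 10.0000
1 5 load 6.6667
2 10 source 10.0000
3 15 load 8.8889
4 20 source 10.0000
5 25 load 9.6296
6 30 source 10.0000
7 35 load 9.8765
8 40 source 10.0000
9 45 load 9.9588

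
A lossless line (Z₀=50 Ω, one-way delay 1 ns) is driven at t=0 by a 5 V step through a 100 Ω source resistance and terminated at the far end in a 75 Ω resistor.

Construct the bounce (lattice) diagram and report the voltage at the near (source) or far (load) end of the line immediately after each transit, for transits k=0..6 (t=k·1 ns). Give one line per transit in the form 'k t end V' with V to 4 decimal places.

Γ_L=0.200000, Γ_S=0.333333; launch V₁=5·50/150=1.666667
k=0 src: V=1.6667
k=1 load: inc=1.666667, refl=1.666667·0.200000=0.3333; V=0.000000+1.666667+0.333333=2.0000
k=2 src: inc=0.333333, refl=0.333333·0.333333=0.1111; V=1.666667+0.333333+0.111111=2.1111
k=3 load: inc=0.111111, refl=0.111111·0.200000=0.0222; V=2.000000+0.111111+0.022222=2.1333
k=4 src: inc=0.022222, refl=0.022222·0.333333=0.0074; V=2.111111+0.022222+0.007407=2.1407
k=5 load: inc=0.007407, refl=0.007407·0.200000=0.0015; V=2.133333+0.007407+0.001481=2.1422
k=6 src: inc=0.001481, refl=0.001481·0.333333=0.0005; V=2.140741+0.001481+0.000494=2.1427

0 0 source 1.6667
1 1 load 2.0000
2 2 source 2.1111
3 3 load 2.1333
4 4 source 2.1407
5 5 load 2.1422
6 6 source 2.1427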